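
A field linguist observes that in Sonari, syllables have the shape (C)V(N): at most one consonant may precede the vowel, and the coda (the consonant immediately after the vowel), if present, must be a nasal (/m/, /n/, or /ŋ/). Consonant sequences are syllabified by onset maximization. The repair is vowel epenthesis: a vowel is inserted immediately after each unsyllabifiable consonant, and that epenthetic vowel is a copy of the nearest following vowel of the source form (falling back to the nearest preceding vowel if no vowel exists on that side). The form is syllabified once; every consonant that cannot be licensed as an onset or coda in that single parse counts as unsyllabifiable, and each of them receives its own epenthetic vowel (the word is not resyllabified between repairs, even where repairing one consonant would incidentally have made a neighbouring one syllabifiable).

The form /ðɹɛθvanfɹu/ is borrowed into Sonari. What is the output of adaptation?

ðɛɹɛθavanfuɹu

Under (C)V(N), the unsyllabifiable consonants are /ð/, /θ/, /f/ (only a nasal (/m/, /n/, or /ŋ/) is licensed in coda position; onsets are limited to one consonant).
Each unlicensed consonant becomes the onset of a new syllable: /ð/ → /ðɛ/, /θ/ → /θa/, /f/ → /fu/.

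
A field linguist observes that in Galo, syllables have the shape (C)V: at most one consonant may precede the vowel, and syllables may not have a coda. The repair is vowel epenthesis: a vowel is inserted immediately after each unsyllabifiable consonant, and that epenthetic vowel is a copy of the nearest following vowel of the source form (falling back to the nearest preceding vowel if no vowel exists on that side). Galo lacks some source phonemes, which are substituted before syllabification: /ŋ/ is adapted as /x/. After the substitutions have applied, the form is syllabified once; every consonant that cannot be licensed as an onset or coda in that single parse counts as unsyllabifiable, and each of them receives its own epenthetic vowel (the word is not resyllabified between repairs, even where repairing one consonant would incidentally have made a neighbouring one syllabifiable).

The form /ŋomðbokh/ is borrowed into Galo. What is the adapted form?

xomoðobokoho

Substitution: /ŋ/ → /x/, giving /xomðbokh/.
Syllabifying with onset maximization leaves /m/, /ð/, /k/, /h/ stranded (no codas are permitted; onsets are limited to one consonant).
Epenthesis after each stranded consonant: /m/ → /mo/, /ð/ → /ðo/, /k/ → /ko/, /h/ → /ho/.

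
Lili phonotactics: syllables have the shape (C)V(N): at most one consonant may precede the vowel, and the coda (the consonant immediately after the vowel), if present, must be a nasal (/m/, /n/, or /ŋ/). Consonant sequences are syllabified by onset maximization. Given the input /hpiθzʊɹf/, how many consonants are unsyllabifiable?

4

The consonants /h/, /θ/, /ɹ/, /f/ cannot be parsed into a legal (C)V(N) syllable (only a nasal (/m/, /n/, or /ŋ/) is licensed in coda position; onsets are limited to one consonant).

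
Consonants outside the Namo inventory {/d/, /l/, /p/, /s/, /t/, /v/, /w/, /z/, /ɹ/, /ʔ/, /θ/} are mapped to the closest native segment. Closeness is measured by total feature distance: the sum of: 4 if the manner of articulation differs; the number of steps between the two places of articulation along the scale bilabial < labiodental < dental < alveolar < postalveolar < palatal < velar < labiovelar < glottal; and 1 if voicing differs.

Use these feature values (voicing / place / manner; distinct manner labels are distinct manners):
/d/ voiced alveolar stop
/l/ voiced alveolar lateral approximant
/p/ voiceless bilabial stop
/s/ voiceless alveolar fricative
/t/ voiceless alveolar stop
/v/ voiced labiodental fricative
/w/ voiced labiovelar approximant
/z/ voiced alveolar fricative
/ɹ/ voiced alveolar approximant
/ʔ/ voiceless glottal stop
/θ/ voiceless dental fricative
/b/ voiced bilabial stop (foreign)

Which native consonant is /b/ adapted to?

/p/ is closest: same manner (stop), place distance 0 (bilabial→bilabial), voicing differs (+1); total 1. Next closest is /d/ at distance 3.

p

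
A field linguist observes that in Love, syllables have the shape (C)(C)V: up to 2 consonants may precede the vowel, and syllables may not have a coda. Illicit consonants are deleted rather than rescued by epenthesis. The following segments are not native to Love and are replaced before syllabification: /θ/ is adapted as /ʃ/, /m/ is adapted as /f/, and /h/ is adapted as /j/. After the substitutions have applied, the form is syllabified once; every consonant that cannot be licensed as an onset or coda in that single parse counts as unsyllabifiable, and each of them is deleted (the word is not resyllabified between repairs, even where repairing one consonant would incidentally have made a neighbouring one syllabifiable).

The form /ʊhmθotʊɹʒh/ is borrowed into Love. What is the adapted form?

Substitution: /h/ → /j/, /m/ → /f/, /θ/ → /ʃ/, giving /ʊjfʃotʊɹʒj/.
The consonants /j/, /ɹ/, /ʒ/, /j/ cannot be parsed into a legal (C)(C)V syllable (no codas are permitted; onsets may contain at most 2 consonants).
Each unlicensed consonant is deleted: /j/, /ɹ/, /ʒ/, /j/.

ʊfʃotʊ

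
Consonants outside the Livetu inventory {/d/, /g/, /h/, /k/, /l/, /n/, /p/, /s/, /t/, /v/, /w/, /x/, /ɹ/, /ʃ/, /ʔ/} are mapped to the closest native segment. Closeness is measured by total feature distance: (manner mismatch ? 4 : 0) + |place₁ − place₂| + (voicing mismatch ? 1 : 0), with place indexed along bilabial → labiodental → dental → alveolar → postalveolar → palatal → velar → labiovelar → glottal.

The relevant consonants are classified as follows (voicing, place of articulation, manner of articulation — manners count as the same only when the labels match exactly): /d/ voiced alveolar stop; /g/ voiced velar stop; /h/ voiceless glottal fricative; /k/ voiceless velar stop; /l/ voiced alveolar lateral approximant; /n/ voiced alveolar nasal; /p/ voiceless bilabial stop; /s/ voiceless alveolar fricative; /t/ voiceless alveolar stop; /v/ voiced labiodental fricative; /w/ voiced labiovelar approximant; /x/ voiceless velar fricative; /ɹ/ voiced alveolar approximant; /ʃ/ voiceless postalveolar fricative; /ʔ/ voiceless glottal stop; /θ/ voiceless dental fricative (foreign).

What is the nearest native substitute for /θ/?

/s/ is closest: same manner (fricative), place distance 1 (dental→alveolar), same voicing; total 1. Next closest is /v/ at distance 2.

s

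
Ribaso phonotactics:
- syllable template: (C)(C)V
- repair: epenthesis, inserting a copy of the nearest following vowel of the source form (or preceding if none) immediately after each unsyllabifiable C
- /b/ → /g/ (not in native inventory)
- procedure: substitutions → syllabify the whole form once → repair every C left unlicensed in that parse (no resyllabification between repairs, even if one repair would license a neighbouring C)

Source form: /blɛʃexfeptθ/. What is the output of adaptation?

Substitution: /b/ → /g/, giving /glɛʃexfeptθ/.
Under (C)(C)V, the unsyllabifiable consonants are /p/, /t/, /θ/ (no codas are permitted; onsets may contain at most 2 consonants).
Epenthesis after each stranded consonant: /p/ → /pe/, /t/ → /te/, /θ/ → /θe/.

glɛʃexfepeteθe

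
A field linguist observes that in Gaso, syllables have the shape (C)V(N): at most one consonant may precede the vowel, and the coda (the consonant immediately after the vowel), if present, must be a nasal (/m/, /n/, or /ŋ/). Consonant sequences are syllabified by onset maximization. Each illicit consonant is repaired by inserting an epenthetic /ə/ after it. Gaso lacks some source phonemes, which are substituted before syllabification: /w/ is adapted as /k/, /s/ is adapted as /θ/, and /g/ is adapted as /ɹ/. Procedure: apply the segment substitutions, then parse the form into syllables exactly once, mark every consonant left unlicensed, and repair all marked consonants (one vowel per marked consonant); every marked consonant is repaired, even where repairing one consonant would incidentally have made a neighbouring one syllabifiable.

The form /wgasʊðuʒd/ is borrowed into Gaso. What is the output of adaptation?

Substitution: /w/ → /k/, /g/ → /ɹ/, /s/ → /θ/, giving /kɹaθʊðuʒd/.
Under (C)V(N), the unsyllabifiable consonants are /k/, /ʒ/, /d/ (only a nasal (/m/, /n/, or /ŋ/) is licensed in coda position; onsets are limited to one consonant).
Each unlicensed consonant becomes the onset of a new syllable: /k/ → /kə/, /ʒ/ → /ʒə/, /d/ → /də/.

kəɹaθʊðuʒədə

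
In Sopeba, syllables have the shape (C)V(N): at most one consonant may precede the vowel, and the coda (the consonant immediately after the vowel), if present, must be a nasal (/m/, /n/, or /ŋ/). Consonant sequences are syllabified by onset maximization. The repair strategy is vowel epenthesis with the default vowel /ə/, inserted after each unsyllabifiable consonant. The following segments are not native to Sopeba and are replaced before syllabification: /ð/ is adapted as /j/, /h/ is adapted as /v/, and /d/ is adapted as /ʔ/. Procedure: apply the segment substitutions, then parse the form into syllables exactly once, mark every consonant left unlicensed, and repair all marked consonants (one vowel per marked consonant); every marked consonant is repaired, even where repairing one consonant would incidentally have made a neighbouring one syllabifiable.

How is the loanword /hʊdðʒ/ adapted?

vʊʔəjəʒə

Substitution: /h/ → /v/, /d/ → /ʔ/, /ð/ → /j/, giving /vʊʔjʒ/.
The consonants /ʔ/, /j/, /ʒ/ cannot be parsed into a legal (C)V(N) syllable (only a nasal (/m/, /n/, or /ŋ/) is licensed in coda position; onsets are limited to one consonant).
Epenthesis after each stranded consonant: /ʔ/ → /ʔə/, /j/ → /jə/, /ʒ/ → /ʒə/.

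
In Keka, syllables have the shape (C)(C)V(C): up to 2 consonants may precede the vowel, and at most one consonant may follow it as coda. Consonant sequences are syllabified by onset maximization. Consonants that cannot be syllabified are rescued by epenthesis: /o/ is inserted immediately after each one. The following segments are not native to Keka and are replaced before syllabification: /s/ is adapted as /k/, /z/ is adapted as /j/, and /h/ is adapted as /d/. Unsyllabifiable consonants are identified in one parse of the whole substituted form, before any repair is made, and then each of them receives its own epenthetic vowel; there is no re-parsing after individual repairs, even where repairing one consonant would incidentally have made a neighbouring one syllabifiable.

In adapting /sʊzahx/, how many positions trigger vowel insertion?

After substitution the input is /kʊjadx/.
The unsyllabifiable consonants are /x/; each receives one epenthetic vowel.

1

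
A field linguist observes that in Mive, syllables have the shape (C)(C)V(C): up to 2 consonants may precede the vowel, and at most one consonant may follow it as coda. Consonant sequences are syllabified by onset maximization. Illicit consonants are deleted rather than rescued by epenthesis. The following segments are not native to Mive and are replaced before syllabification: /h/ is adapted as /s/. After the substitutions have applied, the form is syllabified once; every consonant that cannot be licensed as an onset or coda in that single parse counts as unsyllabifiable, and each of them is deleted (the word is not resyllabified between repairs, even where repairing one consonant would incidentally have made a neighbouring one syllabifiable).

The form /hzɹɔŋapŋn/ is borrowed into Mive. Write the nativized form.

Substitution: /h/ → /s/, giving /szɹɔŋapŋn/.
The consonants /s/, /ŋ/, /n/ cannot be parsed into a legal (C)(C)V(C) syllable (at most one coda consonant is licensed; onsets may contain at most 2 consonants).
Deletion applies to /s/, /ŋ/, /n/.

zɹɔŋap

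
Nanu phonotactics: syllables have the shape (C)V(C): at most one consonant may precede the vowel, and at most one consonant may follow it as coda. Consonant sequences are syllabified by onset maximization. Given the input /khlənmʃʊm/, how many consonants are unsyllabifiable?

Under (C)V(C), the unsyllabifiable consonants are /k/, /h/, /m/ (at most one coda consonant is licensed; onsets are limited to one consonant).

3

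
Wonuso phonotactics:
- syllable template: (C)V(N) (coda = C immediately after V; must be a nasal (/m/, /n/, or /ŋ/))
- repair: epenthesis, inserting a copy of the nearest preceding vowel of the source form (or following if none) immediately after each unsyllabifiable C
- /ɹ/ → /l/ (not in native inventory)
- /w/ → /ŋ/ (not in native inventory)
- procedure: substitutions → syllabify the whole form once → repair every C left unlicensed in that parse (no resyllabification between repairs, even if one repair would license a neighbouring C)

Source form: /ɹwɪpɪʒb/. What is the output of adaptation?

Substitution: /ɹ/ → /l/, /w/ → /ŋ/, giving /lŋɪpɪʒb/.
Syllabifying with onset maximization leaves /l/, /ʒ/, /b/ stranded (only a nasal (/m/, /n/, or /ŋ/) is licensed in coda position; onsets are limited to one consonant).
Each unlicensed consonant becomes the onset of a new syllable: /l/ → /lɪ/, /ʒ/ → /ʒɪ/, /b/ → /bɪ/.

lɪŋɪpɪʒɪbɪ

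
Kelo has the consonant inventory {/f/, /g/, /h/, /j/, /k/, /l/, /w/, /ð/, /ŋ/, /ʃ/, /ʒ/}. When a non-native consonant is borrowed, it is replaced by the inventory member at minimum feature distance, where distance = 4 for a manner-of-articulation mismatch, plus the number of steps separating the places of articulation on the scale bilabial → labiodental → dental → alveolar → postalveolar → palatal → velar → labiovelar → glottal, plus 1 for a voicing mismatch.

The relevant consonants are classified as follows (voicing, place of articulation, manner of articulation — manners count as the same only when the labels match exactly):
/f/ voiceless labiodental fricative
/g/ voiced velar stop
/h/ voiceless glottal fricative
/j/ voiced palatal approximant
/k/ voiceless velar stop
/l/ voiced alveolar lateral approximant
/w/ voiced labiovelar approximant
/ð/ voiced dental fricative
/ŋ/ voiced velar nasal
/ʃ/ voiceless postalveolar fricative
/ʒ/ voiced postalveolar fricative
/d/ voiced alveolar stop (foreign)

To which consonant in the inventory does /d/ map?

/g/ is closest: same manner (stop), place distance 3 (alveolar→velar), same voicing; total 3. Next closest is /k/ at distance 4.

g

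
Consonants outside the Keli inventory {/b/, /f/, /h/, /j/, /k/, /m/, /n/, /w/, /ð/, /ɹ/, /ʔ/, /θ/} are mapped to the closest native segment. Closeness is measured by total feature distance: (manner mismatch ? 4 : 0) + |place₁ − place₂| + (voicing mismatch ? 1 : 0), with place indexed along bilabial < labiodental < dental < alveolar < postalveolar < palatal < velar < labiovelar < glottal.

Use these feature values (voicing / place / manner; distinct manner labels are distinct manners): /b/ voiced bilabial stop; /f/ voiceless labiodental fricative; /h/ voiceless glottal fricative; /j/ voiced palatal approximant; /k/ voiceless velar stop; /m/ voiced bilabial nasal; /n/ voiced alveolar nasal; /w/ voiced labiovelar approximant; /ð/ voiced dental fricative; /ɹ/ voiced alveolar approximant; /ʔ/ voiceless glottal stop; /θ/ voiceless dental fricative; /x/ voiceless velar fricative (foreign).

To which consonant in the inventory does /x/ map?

h

/h/ is closest: same manner (fricative), place distance 2 (velar→glottal), same voicing; total 2. Next closest is /k/ at distance 4.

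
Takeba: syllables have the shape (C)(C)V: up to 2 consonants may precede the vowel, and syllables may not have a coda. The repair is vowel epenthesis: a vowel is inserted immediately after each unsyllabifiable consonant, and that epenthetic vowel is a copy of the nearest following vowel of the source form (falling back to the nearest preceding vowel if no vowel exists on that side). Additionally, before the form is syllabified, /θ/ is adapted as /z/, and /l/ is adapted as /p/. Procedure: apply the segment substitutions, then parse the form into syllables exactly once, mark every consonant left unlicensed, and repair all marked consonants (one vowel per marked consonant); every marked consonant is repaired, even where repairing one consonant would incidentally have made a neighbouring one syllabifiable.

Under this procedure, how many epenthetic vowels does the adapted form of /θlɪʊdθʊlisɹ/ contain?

2

After substitution the input is /zpɪʊdzʊpisɹ/.
The unsyllabifiable consonants are /s/, /ɹ/; each receives one epenthetic vowel.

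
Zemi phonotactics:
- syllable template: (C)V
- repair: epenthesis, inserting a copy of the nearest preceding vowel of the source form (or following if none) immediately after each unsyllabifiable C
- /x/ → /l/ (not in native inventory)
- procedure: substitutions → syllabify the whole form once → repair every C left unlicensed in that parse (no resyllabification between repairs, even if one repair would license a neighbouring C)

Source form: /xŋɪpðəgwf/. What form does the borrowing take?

Substitution: /x/ → /l/, giving /lŋɪpðəgwf/.
Under (C)V, the unsyllabifiable consonants are /l/, /p/, /g/, /w/, /f/ (no codas are permitted; onsets are limited to one consonant).
Epenthesis after each stranded consonant: /l/ → /lɪ/, /p/ → /pɪ/, /g/ → /gə/, /w/ → /wə/, /f/ → /fə/.

lɪŋɪpɪðəgəwəfə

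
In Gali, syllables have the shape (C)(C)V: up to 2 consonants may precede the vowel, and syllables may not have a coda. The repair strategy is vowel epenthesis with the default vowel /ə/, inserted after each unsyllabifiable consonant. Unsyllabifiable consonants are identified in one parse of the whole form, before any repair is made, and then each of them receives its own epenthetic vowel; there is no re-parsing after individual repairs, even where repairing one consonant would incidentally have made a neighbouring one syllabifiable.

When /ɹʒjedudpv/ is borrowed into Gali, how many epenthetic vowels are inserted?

4

The unsyllabifiable consonants are /ɹ/, /d/, /p/, /v/; each receives one epenthetic vowel.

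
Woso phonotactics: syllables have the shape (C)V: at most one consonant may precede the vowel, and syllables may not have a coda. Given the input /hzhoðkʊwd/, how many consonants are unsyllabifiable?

Syllabifying with onset maximization leaves /h/, /z/, /ð/, /w/, /d/ stranded (no codas are permitted; onsets are limited to one consonant).

5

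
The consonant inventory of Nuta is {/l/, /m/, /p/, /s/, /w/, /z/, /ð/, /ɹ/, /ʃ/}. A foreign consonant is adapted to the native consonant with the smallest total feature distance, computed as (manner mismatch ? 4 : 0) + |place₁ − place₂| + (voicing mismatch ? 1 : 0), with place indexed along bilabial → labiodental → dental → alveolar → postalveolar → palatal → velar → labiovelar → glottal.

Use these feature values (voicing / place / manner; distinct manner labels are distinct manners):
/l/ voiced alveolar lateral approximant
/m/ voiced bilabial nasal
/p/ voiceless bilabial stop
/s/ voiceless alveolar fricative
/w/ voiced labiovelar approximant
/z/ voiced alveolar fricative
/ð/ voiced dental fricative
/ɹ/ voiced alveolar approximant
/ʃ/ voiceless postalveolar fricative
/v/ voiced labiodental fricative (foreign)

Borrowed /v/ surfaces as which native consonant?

/ð/ is closest: same manner (fricative), place distance 1 (labiodental→dental), same voicing; total 1. Next closest is /z/ at distance 2.

ð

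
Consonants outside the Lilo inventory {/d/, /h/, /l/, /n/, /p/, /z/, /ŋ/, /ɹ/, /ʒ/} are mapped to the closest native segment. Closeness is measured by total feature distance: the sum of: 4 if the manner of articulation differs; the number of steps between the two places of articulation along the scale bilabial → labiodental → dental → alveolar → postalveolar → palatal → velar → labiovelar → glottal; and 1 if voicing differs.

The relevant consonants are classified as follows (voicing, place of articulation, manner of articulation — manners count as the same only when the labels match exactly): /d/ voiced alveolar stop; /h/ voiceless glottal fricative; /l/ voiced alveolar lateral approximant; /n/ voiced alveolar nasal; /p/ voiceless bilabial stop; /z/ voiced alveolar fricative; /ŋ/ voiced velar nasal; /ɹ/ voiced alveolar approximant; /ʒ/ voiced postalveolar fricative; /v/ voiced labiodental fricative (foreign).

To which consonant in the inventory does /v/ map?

/z/ is closest: same manner (fricative), place distance 2 (labiodental→alveolar), same voicing; total 2. Next closest is /ʒ/ at distance 3.

z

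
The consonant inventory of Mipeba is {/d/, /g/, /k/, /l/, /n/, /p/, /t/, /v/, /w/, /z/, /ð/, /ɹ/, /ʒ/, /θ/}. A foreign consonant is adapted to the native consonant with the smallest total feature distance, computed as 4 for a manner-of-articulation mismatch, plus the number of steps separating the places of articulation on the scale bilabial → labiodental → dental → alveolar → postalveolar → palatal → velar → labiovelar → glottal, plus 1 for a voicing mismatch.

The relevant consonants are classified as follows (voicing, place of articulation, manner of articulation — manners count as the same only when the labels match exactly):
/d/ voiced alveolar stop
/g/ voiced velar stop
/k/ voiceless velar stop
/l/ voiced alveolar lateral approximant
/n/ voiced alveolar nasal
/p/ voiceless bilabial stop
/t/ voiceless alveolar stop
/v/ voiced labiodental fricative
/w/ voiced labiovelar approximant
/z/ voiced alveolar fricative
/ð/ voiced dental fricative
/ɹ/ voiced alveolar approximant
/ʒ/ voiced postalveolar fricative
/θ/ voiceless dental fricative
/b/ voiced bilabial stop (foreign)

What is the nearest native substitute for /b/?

p

/p/ is closest: same manner (stop), place distance 0 (bilabial→bilabial), voicing differs (+1); total 1. Next closest is /d/ at distance 3.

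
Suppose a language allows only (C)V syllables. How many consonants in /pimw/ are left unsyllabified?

Syllabifying with onset maximization leaves /m/, /w/ stranded (no codas are permitted; onsets are limited to one consonant).

2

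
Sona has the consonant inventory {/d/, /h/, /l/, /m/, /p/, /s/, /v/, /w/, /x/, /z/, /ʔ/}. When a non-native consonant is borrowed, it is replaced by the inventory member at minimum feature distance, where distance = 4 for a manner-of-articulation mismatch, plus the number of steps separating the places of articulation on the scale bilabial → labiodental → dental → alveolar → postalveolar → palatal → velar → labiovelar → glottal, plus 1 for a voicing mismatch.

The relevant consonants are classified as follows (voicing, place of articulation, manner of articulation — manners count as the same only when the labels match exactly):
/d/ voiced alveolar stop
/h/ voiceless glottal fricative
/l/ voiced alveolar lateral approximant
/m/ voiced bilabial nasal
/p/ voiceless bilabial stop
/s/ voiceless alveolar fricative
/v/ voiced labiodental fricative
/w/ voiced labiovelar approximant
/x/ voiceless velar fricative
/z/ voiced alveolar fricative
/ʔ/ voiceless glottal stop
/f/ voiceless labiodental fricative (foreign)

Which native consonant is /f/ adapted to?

v

/v/ is closest: same manner (fricative), place distance 0 (labiodental→labiodental), voicing differs (+1); total 1. Next closest is /s/ at distance 2.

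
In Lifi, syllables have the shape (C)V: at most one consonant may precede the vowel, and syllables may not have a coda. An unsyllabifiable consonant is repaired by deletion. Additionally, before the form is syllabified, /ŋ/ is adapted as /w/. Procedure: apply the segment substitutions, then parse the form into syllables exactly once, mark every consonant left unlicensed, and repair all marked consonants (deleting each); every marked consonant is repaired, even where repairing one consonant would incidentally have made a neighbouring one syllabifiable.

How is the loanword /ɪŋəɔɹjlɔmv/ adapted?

ɪwəɔlɔ

Substitution: /ŋ/ → /w/, giving /ɪwəɔɹjlɔmv/.
Under (C)V, the unsyllabifiable consonants are /ɹ/, /j/, /m/, /v/ (no codas are permitted; onsets are limited to one consonant).
Each unlicensed consonant is deleted: /ɹ/, /j/, /m/, /v/.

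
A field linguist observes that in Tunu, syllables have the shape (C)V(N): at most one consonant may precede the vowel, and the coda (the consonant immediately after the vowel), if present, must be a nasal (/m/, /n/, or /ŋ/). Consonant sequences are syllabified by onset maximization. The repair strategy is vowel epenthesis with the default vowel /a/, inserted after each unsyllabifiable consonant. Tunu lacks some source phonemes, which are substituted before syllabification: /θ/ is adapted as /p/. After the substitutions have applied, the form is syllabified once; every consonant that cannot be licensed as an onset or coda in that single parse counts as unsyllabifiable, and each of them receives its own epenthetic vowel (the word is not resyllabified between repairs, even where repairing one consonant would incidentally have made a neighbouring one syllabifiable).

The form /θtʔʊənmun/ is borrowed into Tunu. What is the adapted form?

Substitution: /θ/ → /p/, giving /ptʔʊənmun/.
Syllabifying with onset maximization leaves /p/, /t/ stranded (only a nasal (/m/, /n/, or /ŋ/) is licensed in coda position; onsets are limited to one consonant).
Epenthesis after each stranded consonant: /p/ → /pa/, /t/ → /ta/.

pataʔʊənmun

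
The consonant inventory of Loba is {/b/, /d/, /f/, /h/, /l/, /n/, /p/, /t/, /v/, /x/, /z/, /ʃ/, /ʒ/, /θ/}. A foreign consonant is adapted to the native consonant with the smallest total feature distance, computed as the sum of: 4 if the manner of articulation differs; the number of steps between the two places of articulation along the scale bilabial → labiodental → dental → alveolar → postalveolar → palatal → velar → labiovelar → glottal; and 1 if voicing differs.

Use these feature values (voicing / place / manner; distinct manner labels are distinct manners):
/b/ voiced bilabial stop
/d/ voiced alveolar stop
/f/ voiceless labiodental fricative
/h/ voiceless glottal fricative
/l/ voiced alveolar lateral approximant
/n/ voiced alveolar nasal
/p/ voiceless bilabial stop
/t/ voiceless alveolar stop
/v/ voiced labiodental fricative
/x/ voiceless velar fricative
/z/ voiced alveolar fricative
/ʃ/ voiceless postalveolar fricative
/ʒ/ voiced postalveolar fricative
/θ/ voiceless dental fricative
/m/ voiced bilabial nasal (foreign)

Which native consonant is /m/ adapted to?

n

/n/ is closest: same manner (nasal), place distance 3 (bilabial→alveolar), same voicing; total 3. Next closest is /b/ at distance 4.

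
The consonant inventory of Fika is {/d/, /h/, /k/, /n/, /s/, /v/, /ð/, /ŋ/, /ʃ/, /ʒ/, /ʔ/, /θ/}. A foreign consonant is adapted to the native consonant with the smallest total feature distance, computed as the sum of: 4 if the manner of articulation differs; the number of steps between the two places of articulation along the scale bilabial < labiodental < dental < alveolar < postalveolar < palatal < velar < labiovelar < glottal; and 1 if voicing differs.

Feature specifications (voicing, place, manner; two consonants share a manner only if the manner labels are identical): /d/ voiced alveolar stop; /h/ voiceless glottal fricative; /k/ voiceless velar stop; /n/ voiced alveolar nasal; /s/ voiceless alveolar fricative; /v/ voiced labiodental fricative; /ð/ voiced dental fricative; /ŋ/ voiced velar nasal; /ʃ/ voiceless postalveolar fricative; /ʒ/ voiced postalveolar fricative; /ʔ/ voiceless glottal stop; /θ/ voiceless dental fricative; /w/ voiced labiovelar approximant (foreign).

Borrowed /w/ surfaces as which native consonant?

/ŋ/ is closest: manner differs (approximant→nasal, +4), place distance 1 (labiovelar→velar), same voicing; total 5. Next closest is /h/ at distance 6.

ŋ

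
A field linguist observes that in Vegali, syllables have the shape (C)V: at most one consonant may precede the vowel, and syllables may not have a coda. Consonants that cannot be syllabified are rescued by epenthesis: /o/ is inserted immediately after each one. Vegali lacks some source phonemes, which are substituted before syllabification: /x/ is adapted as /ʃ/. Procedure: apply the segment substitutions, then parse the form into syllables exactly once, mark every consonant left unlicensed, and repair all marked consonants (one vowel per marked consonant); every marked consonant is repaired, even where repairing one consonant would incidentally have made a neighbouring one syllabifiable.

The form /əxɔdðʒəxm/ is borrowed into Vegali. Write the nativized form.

əʃɔdoðoʒəʃomo

Substitution: /x/ → /ʃ/, giving /əʃɔdðʒəʃm/.
The consonants /d/, /ð/, /ʃ/, /m/ cannot be parsed into a legal (C)V syllable (no codas are permitted; onsets are limited to one consonant).
Epenthesis after each stranded consonant: /d/ → /do/, /ð/ → /ðo/, /ʃ/ → /ʃo/, /m/ → /mo/.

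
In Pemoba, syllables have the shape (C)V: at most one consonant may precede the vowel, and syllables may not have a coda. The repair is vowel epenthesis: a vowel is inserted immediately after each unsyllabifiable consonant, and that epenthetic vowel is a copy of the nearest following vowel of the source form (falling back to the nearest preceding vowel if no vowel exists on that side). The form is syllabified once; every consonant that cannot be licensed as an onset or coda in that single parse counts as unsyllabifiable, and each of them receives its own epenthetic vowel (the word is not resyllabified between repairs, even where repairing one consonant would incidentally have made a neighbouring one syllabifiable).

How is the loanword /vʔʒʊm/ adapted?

Under (C)V, the unsyllabifiable consonants are /v/, /ʔ/, /m/ (no codas are permitted; onsets are limited to one consonant).
Epenthesis after each stranded consonant: /v/ → /vʊ/, /ʔ/ → /ʔʊ/, /m/ → /mʊ/.

vʊʔʊʒʊmʊ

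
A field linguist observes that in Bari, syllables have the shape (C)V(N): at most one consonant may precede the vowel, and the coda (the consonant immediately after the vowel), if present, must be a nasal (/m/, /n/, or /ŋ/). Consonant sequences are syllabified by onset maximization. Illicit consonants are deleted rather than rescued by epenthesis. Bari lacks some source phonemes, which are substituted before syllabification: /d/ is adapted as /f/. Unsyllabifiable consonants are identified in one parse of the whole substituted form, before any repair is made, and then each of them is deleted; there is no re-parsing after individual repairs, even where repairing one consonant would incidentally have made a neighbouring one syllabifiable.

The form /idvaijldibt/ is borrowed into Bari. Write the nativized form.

Substitution: /d/ → /f/, giving /ifvaijlfibt/.
Under (C)V(N), the unsyllabifiable consonants are /f/, /j/, /l/, /b/, /t/ (only a nasal (/m/, /n/, or /ŋ/) is licensed in coda position; onsets are limited to one consonant).
Deleting the stranded consonants removes /f/, /j/, /l/, /b/, /t/.

ivaifi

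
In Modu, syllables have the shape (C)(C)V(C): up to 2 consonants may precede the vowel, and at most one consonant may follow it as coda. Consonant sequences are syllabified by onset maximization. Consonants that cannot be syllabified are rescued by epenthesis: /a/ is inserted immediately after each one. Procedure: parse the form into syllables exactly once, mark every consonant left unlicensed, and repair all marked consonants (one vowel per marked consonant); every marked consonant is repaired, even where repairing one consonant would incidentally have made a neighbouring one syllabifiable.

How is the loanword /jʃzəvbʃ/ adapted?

jaʃzəvbaʃa

Syllabifying with onset maximization leaves /j/, /b/, /ʃ/ stranded (at most one coda consonant is licensed; onsets may contain at most 2 consonants).
Epenthesis after each stranded consonant: /j/ → /ja/, /b/ → /ba/, /ʃ/ → /ʃa/.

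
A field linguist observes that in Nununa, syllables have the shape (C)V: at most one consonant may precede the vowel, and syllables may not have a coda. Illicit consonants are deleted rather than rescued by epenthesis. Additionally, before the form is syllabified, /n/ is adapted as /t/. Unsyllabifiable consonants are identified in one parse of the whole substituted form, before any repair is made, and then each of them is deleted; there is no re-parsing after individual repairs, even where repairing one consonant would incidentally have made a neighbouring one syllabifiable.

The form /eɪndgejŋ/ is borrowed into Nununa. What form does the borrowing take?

Substitution: /n/ → /t/, giving /eɪtdgejŋ/.
Syllabifying with onset maximization leaves /t/, /d/, /j/, /ŋ/ stranded (no codas are permitted; onsets are limited to one consonant).
Deleting the stranded consonants removes /t/, /d/, /j/, /ŋ/.

eɪge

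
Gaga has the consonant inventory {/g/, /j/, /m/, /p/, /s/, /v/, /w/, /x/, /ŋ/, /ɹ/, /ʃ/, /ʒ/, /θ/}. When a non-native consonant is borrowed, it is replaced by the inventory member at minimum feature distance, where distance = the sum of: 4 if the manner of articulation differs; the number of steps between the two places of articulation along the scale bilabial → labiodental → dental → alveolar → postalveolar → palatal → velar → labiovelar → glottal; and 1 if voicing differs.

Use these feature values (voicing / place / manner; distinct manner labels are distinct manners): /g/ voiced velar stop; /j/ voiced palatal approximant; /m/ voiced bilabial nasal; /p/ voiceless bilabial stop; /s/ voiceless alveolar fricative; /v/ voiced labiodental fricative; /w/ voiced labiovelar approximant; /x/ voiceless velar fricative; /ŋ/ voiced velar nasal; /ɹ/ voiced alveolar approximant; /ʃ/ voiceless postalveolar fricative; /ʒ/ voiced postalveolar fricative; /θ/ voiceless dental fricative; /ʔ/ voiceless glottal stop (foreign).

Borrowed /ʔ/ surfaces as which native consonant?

/g/ is closest: same manner (stop), place distance 2 (glottal→velar), voicing differs (+1); total 3. Next closest is /w/ at distance 6.

g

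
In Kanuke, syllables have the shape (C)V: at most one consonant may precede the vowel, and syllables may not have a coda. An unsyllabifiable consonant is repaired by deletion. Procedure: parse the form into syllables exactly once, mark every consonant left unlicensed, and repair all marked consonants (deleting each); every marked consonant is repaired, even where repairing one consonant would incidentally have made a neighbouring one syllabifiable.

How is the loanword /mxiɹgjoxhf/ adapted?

xijo

Syllabifying with onset maximization leaves /m/, /ɹ/, /g/, /x/, /h/, /f/ stranded (no codas are permitted; onsets are limited to one consonant).
Deletion applies to /m/, /ɹ/, /g/, /x/, /h/, /f/.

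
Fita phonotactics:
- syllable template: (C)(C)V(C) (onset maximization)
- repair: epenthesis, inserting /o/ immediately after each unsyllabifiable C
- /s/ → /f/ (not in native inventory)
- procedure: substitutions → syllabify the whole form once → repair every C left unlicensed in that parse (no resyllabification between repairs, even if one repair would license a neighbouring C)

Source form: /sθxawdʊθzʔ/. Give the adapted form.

foθxawdʊθzoʔo

Substitution: /s/ → /f/, giving /fθxawdʊθzʔ/.
Under (C)(C)V(C), the unsyllabifiable consonants are /f/, /z/, /ʔ/ (at most one coda consonant is licensed; onsets may contain at most 2 consonants).
Epenthesis after each stranded consonant: /f/ → /fo/, /z/ → /zo/, /ʔ/ → /ʔo/.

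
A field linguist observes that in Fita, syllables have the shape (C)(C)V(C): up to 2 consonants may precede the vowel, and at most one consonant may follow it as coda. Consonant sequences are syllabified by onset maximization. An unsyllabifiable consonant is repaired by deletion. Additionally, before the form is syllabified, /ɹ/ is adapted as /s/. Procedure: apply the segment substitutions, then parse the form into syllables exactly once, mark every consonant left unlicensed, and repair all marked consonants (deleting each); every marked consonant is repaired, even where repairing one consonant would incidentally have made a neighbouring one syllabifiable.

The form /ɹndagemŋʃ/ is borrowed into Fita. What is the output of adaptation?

Substitution: /ɹ/ → /s/, giving /sndagemŋʃ/.
Under (C)(C)V(C), the unsyllabifiable consonants are /s/, /ŋ/, /ʃ/ (at most one coda consonant is licensed; onsets may contain at most 2 consonants).
Deletion applies to /s/, /ŋ/, /ʃ/.

ndagem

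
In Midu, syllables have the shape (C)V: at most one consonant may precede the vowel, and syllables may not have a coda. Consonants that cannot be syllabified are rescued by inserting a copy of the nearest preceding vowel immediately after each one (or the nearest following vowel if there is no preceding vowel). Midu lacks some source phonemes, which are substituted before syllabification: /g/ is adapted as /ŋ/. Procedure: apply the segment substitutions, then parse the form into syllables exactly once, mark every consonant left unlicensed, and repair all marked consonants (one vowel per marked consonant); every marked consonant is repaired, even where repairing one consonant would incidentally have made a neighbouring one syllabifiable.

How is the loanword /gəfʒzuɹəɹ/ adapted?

Substitution: /g/ → /ŋ/, giving /ŋəfʒzuɹəɹ/.
Syllabifying with onset maximization leaves /f/, /ʒ/, /ɹ/ stranded (no codas are permitted; onsets are limited to one consonant).
Inserting the epenthetic vowel yields /f/ → /fə/, /ʒ/ → /ʒə/, /ɹ/ → /ɹə/.

ŋəfəʒəzuɹəɹə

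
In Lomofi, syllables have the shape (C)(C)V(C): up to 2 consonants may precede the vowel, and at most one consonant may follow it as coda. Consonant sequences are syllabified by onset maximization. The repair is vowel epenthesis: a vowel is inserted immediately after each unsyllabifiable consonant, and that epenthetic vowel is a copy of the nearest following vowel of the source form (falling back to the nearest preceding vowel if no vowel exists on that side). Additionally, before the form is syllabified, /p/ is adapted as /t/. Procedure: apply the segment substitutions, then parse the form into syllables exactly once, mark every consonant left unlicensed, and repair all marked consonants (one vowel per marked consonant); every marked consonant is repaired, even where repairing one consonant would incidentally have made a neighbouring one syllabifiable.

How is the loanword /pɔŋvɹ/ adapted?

tɔŋvɔɹɔ

Substitution: /p/ → /t/, giving /tɔŋvɹ/.
Under (C)(C)V(C), the unsyllabifiable consonants are /v/, /ɹ/ (at most one coda consonant is licensed; onsets may contain at most 2 consonants).
Epenthesis after each stranded consonant: /v/ → /vɔ/, /ɹ/ → /ɹɔ/.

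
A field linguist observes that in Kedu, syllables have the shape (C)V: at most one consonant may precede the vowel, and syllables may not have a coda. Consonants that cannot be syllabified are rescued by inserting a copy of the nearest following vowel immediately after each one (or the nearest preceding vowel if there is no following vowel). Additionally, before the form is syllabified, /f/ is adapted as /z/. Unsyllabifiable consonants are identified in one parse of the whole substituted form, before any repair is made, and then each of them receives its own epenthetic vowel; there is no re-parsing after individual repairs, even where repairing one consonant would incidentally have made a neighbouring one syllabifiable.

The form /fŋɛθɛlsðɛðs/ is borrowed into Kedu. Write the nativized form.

zɛŋɛθɛlɛsɛðɛðɛsɛ

Substitution: /f/ → /z/, giving /zŋɛθɛlsðɛðs/.
Syllabifying with onset maximization leaves /z/, /l/, /s/, /ð/, /s/ stranded (no codas are permitted; onsets are limited to one consonant).
Each unlicensed consonant becomes the onset of a new syllable: /z/ → /zɛ/, /l/ → /lɛ/, /s/ → /sɛ/, /ð/ → /ðɛ/, /s/ → /sɛ/.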